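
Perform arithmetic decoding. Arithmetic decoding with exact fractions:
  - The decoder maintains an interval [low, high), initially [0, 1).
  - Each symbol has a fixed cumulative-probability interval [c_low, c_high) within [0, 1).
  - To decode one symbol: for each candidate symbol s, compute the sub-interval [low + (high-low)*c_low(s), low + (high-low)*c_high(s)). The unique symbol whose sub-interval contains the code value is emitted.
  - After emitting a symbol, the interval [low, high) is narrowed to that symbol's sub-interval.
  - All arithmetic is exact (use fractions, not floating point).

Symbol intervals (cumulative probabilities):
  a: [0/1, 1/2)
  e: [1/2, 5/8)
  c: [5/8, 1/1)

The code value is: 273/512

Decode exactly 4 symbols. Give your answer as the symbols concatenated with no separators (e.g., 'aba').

Step 1: interval [0/1, 1/1), width = 1/1 - 0/1 = 1/1
  'a': [0/1 + 1/1*0/1, 0/1 + 1/1*1/2) = [0/1, 1/2)
  'e': [0/1 + 1/1*1/2, 0/1 + 1/1*5/8) = [1/2, 5/8) <- contains code 273/512
  'c': [0/1 + 1/1*5/8, 0/1 + 1/1*1/1) = [5/8, 1/1)
  emit 'e', narrow to [1/2, 5/8)
Step 2: interval [1/2, 5/8), width = 5/8 - 1/2 = 1/8
  'a': [1/2 + 1/8*0/1, 1/2 + 1/8*1/2) = [1/2, 9/16) <- contains code 273/512
  'e': [1/2 + 1/8*1/2, 1/2 + 1/8*5/8) = [9/16, 37/64)
  'c': [1/2 + 1/8*5/8, 1/2 + 1/8*1/1) = [37/64, 5/8)
  emit 'a', narrow to [1/2, 9/16)
Step 3: interval [1/2, 9/16), width = 9/16 - 1/2 = 1/16
  'a': [1/2 + 1/16*0/1, 1/2 + 1/16*1/2) = [1/2, 17/32)
  'e': [1/2 + 1/16*1/2, 1/2 + 1/16*5/8) = [17/32, 69/128) <- contains code 273/512
  'c': [1/2 + 1/16*5/8, 1/2 + 1/16*1/1) = [69/128, 9/16)
  emit 'e', narrow to [17/32, 69/128)
Step 4: interval [17/32, 69/128), width = 69/128 - 17/32 = 1/128
  'a': [17/32 + 1/128*0/1, 17/32 + 1/128*1/2) = [17/32, 137/256) <- contains code 273/512
  'e': [17/32 + 1/128*1/2, 17/32 + 1/128*5/8) = [137/256, 549/1024)
  'c': [17/32 + 1/128*5/8, 17/32 + 1/128*1/1) = [549/1024, 69/128)
  emit 'a', narrow to [17/32, 137/256)

Answer: eaea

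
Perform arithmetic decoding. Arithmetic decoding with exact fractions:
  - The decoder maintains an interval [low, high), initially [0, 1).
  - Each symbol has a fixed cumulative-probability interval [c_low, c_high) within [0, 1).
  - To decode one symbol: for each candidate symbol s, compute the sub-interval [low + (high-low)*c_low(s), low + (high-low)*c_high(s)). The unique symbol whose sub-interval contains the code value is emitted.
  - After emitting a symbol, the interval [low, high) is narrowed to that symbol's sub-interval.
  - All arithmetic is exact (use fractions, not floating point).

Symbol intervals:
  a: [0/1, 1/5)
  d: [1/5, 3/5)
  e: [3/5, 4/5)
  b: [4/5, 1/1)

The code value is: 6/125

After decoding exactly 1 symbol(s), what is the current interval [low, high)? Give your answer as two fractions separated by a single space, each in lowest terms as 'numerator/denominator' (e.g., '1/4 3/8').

Step 1: interval [0/1, 1/1), width = 1/1 - 0/1 = 1/1
  'a': [0/1 + 1/1*0/1, 0/1 + 1/1*1/5) = [0/1, 1/5) <- contains code 6/125
  'd': [0/1 + 1/1*1/5, 0/1 + 1/1*3/5) = [1/5, 3/5)
  'e': [0/1 + 1/1*3/5, 0/1 + 1/1*4/5) = [3/5, 4/5)
  'b': [0/1 + 1/1*4/5, 0/1 + 1/1*1/1) = [4/5, 1/1)
  emit 'a', narrow to [0/1, 1/5)

Answer: 0/1 1/5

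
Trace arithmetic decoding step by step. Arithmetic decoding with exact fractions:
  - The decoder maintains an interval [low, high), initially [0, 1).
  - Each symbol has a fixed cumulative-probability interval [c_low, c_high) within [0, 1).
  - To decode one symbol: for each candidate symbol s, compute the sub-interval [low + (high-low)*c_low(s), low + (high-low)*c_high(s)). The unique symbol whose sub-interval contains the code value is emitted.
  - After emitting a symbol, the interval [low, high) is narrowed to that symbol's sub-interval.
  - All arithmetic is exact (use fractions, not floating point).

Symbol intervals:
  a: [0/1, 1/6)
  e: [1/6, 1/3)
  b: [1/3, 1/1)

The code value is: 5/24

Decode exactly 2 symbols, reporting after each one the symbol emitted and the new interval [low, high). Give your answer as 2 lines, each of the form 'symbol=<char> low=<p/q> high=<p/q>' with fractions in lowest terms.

Answer: symbol=e low=1/6 high=1/3
symbol=e low=7/36 high=2/9

Derivation:
Step 1: interval [0/1, 1/1), width = 1/1 - 0/1 = 1/1
  'a': [0/1 + 1/1*0/1, 0/1 + 1/1*1/6) = [0/1, 1/6)
  'e': [0/1 + 1/1*1/6, 0/1 + 1/1*1/3) = [1/6, 1/3) <- contains code 5/24
  'b': [0/1 + 1/1*1/3, 0/1 + 1/1*1/1) = [1/3, 1/1)
  emit 'e', narrow to [1/6, 1/3)
Step 2: interval [1/6, 1/3), width = 1/3 - 1/6 = 1/6
  'a': [1/6 + 1/6*0/1, 1/6 + 1/6*1/6) = [1/6, 7/36)
  'e': [1/6 + 1/6*1/6, 1/6 + 1/6*1/3) = [7/36, 2/9) <- contains code 5/24
  'b': [1/6 + 1/6*1/3, 1/6 + 1/6*1/1) = [2/9, 1/3)
  emit 'e', narrow to [7/36, 2/9)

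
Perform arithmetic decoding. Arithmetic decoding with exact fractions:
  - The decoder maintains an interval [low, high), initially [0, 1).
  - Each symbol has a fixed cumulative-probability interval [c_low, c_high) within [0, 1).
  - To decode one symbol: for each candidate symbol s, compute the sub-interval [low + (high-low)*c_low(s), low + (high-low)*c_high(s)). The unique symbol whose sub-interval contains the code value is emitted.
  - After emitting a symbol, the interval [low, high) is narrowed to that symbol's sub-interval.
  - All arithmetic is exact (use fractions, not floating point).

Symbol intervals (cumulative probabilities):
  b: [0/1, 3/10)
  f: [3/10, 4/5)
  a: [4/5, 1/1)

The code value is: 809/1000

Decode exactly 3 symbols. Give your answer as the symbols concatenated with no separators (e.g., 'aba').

Step 1: interval [0/1, 1/1), width = 1/1 - 0/1 = 1/1
  'b': [0/1 + 1/1*0/1, 0/1 + 1/1*3/10) = [0/1, 3/10)
  'f': [0/1 + 1/1*3/10, 0/1 + 1/1*4/5) = [3/10, 4/5)
  'a': [0/1 + 1/1*4/5, 0/1 + 1/1*1/1) = [4/5, 1/1) <- contains code 809/1000
  emit 'a', narrow to [4/5, 1/1)
Step 2: interval [4/5, 1/1), width = 1/1 - 4/5 = 1/5
  'b': [4/5 + 1/5*0/1, 4/5 + 1/5*3/10) = [4/5, 43/50) <- contains code 809/1000
  'f': [4/5 + 1/5*3/10, 4/5 + 1/5*4/5) = [43/50, 24/25)
  'a': [4/5 + 1/5*4/5, 4/5 + 1/5*1/1) = [24/25, 1/1)
  emit 'b', narrow to [4/5, 43/50)
Step 3: interval [4/5, 43/50), width = 43/50 - 4/5 = 3/50
  'b': [4/5 + 3/50*0/1, 4/5 + 3/50*3/10) = [4/5, 409/500) <- contains code 809/1000
  'f': [4/5 + 3/50*3/10, 4/5 + 3/50*4/5) = [409/500, 106/125)
  'a': [4/5 + 3/50*4/5, 4/5 + 3/50*1/1) = [106/125, 43/50)
  emit 'b', narrow to [4/5, 409/500)

Answer: abb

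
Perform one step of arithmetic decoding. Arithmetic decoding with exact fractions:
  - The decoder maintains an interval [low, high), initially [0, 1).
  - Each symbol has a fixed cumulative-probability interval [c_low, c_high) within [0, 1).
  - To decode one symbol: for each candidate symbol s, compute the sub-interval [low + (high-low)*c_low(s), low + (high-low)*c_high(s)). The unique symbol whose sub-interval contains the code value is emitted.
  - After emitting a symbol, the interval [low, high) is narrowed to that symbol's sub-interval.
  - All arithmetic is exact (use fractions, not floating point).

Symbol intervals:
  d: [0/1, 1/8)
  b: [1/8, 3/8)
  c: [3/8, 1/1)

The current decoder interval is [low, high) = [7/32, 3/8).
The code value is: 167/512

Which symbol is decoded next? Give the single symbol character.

Interval width = high − low = 3/8 − 7/32 = 5/32
Scaled code = (code − low) / width = (167/512 − 7/32) / 5/32 = 11/16
  d: [0/1, 1/8) 
  b: [1/8, 3/8) 
  c: [3/8, 1/1) ← scaled code falls here ✓

Answer: c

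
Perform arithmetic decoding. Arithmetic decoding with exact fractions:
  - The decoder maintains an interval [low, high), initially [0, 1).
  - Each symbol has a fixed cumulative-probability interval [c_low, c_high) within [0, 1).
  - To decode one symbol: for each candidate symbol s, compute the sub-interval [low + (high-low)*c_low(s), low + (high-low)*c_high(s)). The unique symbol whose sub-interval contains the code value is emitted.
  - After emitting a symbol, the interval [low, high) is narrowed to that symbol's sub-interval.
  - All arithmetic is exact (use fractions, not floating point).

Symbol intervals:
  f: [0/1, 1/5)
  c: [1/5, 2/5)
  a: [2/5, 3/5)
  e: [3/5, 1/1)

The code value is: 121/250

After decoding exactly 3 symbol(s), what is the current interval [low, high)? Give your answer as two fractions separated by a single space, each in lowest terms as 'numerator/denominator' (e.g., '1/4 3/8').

Step 1: interval [0/1, 1/1), width = 1/1 - 0/1 = 1/1
  'f': [0/1 + 1/1*0/1, 0/1 + 1/1*1/5) = [0/1, 1/5)
  'c': [0/1 + 1/1*1/5, 0/1 + 1/1*2/5) = [1/5, 2/5)
  'a': [0/1 + 1/1*2/5, 0/1 + 1/1*3/5) = [2/5, 3/5) <- contains code 121/250
  'e': [0/1 + 1/1*3/5, 0/1 + 1/1*1/1) = [3/5, 1/1)
  emit 'a', narrow to [2/5, 3/5)
Step 2: interval [2/5, 3/5), width = 3/5 - 2/5 = 1/5
  'f': [2/5 + 1/5*0/1, 2/5 + 1/5*1/5) = [2/5, 11/25)
  'c': [2/5 + 1/5*1/5, 2/5 + 1/5*2/5) = [11/25, 12/25)
  'a': [2/5 + 1/5*2/5, 2/5 + 1/5*3/5) = [12/25, 13/25) <- contains code 121/250
  'e': [2/5 + 1/5*3/5, 2/5 + 1/5*1/1) = [13/25, 3/5)
  emit 'a', narrow to [12/25, 13/25)
Step 3: interval [12/25, 13/25), width = 13/25 - 12/25 = 1/25
  'f': [12/25 + 1/25*0/1, 12/25 + 1/25*1/5) = [12/25, 61/125) <- contains code 121/250
  'c': [12/25 + 1/25*1/5, 12/25 + 1/25*2/5) = [61/125, 62/125)
  'a': [12/25 + 1/25*2/5, 12/25 + 1/25*3/5) = [62/125, 63/125)
  'e': [12/25 + 1/25*3/5, 12/25 + 1/25*1/1) = [63/125, 13/25)
  emit 'f', narrow to [12/25, 61/125)

Answer: 12/25 61/125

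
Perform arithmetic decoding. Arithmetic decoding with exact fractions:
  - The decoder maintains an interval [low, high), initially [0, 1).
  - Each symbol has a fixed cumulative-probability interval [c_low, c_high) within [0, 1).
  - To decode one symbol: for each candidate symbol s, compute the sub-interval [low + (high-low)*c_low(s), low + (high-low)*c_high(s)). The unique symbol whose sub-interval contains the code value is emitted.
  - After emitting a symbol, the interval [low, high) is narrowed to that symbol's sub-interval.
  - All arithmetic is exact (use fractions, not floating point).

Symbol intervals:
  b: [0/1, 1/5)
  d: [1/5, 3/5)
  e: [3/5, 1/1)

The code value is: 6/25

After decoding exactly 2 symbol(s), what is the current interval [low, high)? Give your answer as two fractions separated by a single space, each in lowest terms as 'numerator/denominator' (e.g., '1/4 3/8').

Step 1: interval [0/1, 1/1), width = 1/1 - 0/1 = 1/1
  'b': [0/1 + 1/1*0/1, 0/1 + 1/1*1/5) = [0/1, 1/5)
  'd': [0/1 + 1/1*1/5, 0/1 + 1/1*3/5) = [1/5, 3/5) <- contains code 6/25
  'e': [0/1 + 1/1*3/5, 0/1 + 1/1*1/1) = [3/5, 1/1)
  emit 'd', narrow to [1/5, 3/5)
Step 2: interval [1/5, 3/5), width = 3/5 - 1/5 = 2/5
  'b': [1/5 + 2/5*0/1, 1/5 + 2/5*1/5) = [1/5, 7/25) <- contains code 6/25
  'd': [1/5 + 2/5*1/5, 1/5 + 2/5*3/5) = [7/25, 11/25)
  'e': [1/5 + 2/5*3/5, 1/5 + 2/5*1/1) = [11/25, 3/5)
  emit 'b', narrow to [1/5, 7/25)

Answer: 1/5 7/25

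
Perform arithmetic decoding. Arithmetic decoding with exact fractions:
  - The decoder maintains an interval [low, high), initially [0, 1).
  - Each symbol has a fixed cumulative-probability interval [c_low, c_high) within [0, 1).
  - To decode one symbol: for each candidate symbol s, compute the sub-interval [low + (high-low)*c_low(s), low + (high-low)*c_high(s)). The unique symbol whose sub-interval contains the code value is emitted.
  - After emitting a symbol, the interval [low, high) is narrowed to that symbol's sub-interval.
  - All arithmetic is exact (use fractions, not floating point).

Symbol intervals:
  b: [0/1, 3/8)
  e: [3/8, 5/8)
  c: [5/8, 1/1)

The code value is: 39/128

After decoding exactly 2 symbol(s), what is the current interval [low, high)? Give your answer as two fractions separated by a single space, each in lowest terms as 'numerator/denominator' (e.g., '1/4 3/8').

Step 1: interval [0/1, 1/1), width = 1/1 - 0/1 = 1/1
  'b': [0/1 + 1/1*0/1, 0/1 + 1/1*3/8) = [0/1, 3/8) <- contains code 39/128
  'e': [0/1 + 1/1*3/8, 0/1 + 1/1*5/8) = [3/8, 5/8)
  'c': [0/1 + 1/1*5/8, 0/1 + 1/1*1/1) = [5/8, 1/1)
  emit 'b', narrow to [0/1, 3/8)
Step 2: interval [0/1, 3/8), width = 3/8 - 0/1 = 3/8
  'b': [0/1 + 3/8*0/1, 0/1 + 3/8*3/8) = [0/1, 9/64)
  'e': [0/1 + 3/8*3/8, 0/1 + 3/8*5/8) = [9/64, 15/64)
  'c': [0/1 + 3/8*5/8, 0/1 + 3/8*1/1) = [15/64, 3/8) <- contains code 39/128
  emit 'c', narrow to [15/64, 3/8)

Answer: 15/64 3/8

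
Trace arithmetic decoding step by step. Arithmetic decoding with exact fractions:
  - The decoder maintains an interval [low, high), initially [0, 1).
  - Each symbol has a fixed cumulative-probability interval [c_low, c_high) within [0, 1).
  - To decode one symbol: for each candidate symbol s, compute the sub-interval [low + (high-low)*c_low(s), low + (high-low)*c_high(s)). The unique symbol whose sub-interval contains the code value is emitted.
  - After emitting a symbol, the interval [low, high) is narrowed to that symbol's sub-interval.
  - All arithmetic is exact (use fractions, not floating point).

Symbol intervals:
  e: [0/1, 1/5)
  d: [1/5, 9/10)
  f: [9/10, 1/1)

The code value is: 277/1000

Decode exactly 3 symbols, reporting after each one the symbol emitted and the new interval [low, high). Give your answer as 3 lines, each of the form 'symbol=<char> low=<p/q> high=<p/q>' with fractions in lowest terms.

Step 1: interval [0/1, 1/1), width = 1/1 - 0/1 = 1/1
  'e': [0/1 + 1/1*0/1, 0/1 + 1/1*1/5) = [0/1, 1/5)
  'd': [0/1 + 1/1*1/5, 0/1 + 1/1*9/10) = [1/5, 9/10) <- contains code 277/1000
  'f': [0/1 + 1/1*9/10, 0/1 + 1/1*1/1) = [9/10, 1/1)
  emit 'd', narrow to [1/5, 9/10)
Step 2: interval [1/5, 9/10), width = 9/10 - 1/5 = 7/10
  'e': [1/5 + 7/10*0/1, 1/5 + 7/10*1/5) = [1/5, 17/50) <- contains code 277/1000
  'd': [1/5 + 7/10*1/5, 1/5 + 7/10*9/10) = [17/50, 83/100)
  'f': [1/5 + 7/10*9/10, 1/5 + 7/10*1/1) = [83/100, 9/10)
  emit 'e', narrow to [1/5, 17/50)
Step 3: interval [1/5, 17/50), width = 17/50 - 1/5 = 7/50
  'e': [1/5 + 7/50*0/1, 1/5 + 7/50*1/5) = [1/5, 57/250)
  'd': [1/5 + 7/50*1/5, 1/5 + 7/50*9/10) = [57/250, 163/500) <- contains code 277/1000
  'f': [1/5 + 7/50*9/10, 1/5 + 7/50*1/1) = [163/500, 17/50)
  emit 'd', narrow to [57/250, 163/500)

Answer: symbol=d low=1/5 high=9/10
symbol=e low=1/5 high=17/50
symbol=d low=57/250 high=163/500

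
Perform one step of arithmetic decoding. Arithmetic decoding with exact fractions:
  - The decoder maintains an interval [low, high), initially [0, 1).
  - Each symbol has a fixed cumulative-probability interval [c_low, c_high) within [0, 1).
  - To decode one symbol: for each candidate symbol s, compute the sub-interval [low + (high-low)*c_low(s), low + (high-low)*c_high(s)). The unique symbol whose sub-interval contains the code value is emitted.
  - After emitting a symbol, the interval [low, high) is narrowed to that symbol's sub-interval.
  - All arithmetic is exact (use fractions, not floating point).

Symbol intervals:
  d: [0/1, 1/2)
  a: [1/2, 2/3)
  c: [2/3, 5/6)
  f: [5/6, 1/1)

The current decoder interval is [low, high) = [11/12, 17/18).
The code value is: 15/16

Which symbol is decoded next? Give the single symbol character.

Interval width = high − low = 17/18 − 11/12 = 1/36
Scaled code = (code − low) / width = (15/16 − 11/12) / 1/36 = 3/4
  d: [0/1, 1/2) 
  a: [1/2, 2/3) 
  c: [2/3, 5/6) ← scaled code falls here ✓
  f: [5/6, 1/1) 

Answer: c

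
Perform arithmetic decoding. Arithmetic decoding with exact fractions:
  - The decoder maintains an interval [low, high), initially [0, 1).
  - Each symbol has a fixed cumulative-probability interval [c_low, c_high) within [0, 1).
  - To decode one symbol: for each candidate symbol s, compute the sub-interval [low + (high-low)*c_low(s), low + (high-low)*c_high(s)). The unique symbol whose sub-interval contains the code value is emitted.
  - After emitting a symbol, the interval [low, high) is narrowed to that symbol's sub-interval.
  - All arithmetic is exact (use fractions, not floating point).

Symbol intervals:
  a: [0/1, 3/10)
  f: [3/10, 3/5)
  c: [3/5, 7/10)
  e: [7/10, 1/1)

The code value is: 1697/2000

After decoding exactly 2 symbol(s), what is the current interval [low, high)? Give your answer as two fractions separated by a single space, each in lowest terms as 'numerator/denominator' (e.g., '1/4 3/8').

Step 1: interval [0/1, 1/1), width = 1/1 - 0/1 = 1/1
  'a': [0/1 + 1/1*0/1, 0/1 + 1/1*3/10) = [0/1, 3/10)
  'f': [0/1 + 1/1*3/10, 0/1 + 1/1*3/5) = [3/10, 3/5)
  'c': [0/1 + 1/1*3/5, 0/1 + 1/1*7/10) = [3/5, 7/10)
  'e': [0/1 + 1/1*7/10, 0/1 + 1/1*1/1) = [7/10, 1/1) <- contains code 1697/2000
  emit 'e', narrow to [7/10, 1/1)
Step 2: interval [7/10, 1/1), width = 1/1 - 7/10 = 3/10
  'a': [7/10 + 3/10*0/1, 7/10 + 3/10*3/10) = [7/10, 79/100)
  'f': [7/10 + 3/10*3/10, 7/10 + 3/10*3/5) = [79/100, 22/25) <- contains code 1697/2000
  'c': [7/10 + 3/10*3/5, 7/10 + 3/10*7/10) = [22/25, 91/100)
  'e': [7/10 + 3/10*7/10, 7/10 + 3/10*1/1) = [91/100, 1/1)
  emit 'f', narrow to [79/100, 22/25)

Answer: 79/100 22/25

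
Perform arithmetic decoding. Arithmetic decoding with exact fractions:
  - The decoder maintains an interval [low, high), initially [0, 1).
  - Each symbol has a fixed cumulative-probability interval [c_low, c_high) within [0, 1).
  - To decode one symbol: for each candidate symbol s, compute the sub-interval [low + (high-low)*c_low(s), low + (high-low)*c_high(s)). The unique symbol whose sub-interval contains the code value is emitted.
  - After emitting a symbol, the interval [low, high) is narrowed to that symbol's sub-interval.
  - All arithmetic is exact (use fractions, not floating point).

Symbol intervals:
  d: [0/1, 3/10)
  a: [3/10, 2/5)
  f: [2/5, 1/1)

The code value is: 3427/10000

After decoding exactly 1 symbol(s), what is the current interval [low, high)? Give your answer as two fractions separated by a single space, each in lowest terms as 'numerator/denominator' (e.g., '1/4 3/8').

Step 1: interval [0/1, 1/1), width = 1/1 - 0/1 = 1/1
  'd': [0/1 + 1/1*0/1, 0/1 + 1/1*3/10) = [0/1, 3/10)
  'a': [0/1 + 1/1*3/10, 0/1 + 1/1*2/5) = [3/10, 2/5) <- contains code 3427/10000
  'f': [0/1 + 1/1*2/5, 0/1 + 1/1*1/1) = [2/5, 1/1)
  emit 'a', narrow to [3/10, 2/5)

Answer: 3/10 2/5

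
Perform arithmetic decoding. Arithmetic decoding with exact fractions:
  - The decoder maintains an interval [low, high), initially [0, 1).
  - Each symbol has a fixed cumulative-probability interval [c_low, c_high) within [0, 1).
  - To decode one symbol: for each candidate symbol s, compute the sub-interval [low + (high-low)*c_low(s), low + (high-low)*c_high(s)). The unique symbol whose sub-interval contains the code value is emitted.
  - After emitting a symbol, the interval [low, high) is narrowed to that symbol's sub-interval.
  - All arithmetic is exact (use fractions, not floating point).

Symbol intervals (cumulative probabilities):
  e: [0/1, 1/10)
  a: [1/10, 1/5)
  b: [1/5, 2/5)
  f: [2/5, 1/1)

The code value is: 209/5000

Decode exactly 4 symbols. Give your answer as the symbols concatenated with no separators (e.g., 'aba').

Answer: efeb

Derivation:
Step 1: interval [0/1, 1/1), width = 1/1 - 0/1 = 1/1
  'e': [0/1 + 1/1*0/1, 0/1 + 1/1*1/10) = [0/1, 1/10) <- contains code 209/5000
  'a': [0/1 + 1/1*1/10, 0/1 + 1/1*1/5) = [1/10, 1/5)
  'b': [0/1 + 1/1*1/5, 0/1 + 1/1*2/5) = [1/5, 2/5)
  'f': [0/1 + 1/1*2/5, 0/1 + 1/1*1/1) = [2/5, 1/1)
  emit 'e', narrow to [0/1, 1/10)
Step 2: interval [0/1, 1/10), width = 1/10 - 0/1 = 1/10
  'e': [0/1 + 1/10*0/1, 0/1 + 1/10*1/10) = [0/1, 1/100)
  'a': [0/1 + 1/10*1/10, 0/1 + 1/10*1/5) = [1/100, 1/50)
  'b': [0/1 + 1/10*1/5, 0/1 + 1/10*2/5) = [1/50, 1/25)
  'f': [0/1 + 1/10*2/5, 0/1 + 1/10*1/1) = [1/25, 1/10) <- contains code 209/5000
  emit 'f', narrow to [1/25, 1/10)
Step 3: interval [1/25, 1/10), width = 1/10 - 1/25 = 3/50
  'e': [1/25 + 3/50*0/1, 1/25 + 3/50*1/10) = [1/25, 23/500) <- contains code 209/5000
  'a': [1/25 + 3/50*1/10, 1/25 + 3/50*1/5) = [23/500, 13/250)
  'b': [1/25 + 3/50*1/5, 1/25 + 3/50*2/5) = [13/250, 8/125)
  'f': [1/25 + 3/50*2/5, 1/25 + 3/50*1/1) = [8/125, 1/10)
  emit 'e', narrow to [1/25, 23/500)
Step 4: interval [1/25, 23/500), width = 23/500 - 1/25 = 3/500
  'e': [1/25 + 3/500*0/1, 1/25 + 3/500*1/10) = [1/25, 203/5000)
  'a': [1/25 + 3/500*1/10, 1/25 + 3/500*1/5) = [203/5000, 103/2500)
  'b': [1/25 + 3/500*1/5, 1/25 + 3/500*2/5) = [103/2500, 53/1250) <- contains code 209/5000
  'f': [1/25 + 3/500*2/5, 1/25 + 3/500*1/1) = [53/1250, 23/500)
  emit 'b', narrow to [103/2500, 53/1250)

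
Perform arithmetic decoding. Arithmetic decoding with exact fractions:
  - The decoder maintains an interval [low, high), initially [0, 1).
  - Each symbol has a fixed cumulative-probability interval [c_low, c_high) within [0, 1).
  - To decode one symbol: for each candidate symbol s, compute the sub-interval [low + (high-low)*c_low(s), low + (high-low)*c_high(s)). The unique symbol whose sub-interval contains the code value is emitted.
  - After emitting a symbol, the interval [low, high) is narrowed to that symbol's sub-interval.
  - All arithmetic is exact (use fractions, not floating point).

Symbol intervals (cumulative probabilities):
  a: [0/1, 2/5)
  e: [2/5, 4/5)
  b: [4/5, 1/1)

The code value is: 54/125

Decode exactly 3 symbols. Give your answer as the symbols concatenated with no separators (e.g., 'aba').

Answer: eaa

Derivation:
Step 1: interval [0/1, 1/1), width = 1/1 - 0/1 = 1/1
  'a': [0/1 + 1/1*0/1, 0/1 + 1/1*2/5) = [0/1, 2/5)
  'e': [0/1 + 1/1*2/5, 0/1 + 1/1*4/5) = [2/5, 4/5) <- contains code 54/125
  'b': [0/1 + 1/1*4/5, 0/1 + 1/1*1/1) = [4/5, 1/1)
  emit 'e', narrow to [2/5, 4/5)
Step 2: interval [2/5, 4/5), width = 4/5 - 2/5 = 2/5
  'a': [2/5 + 2/5*0/1, 2/5 + 2/5*2/5) = [2/5, 14/25) <- contains code 54/125
  'e': [2/5 + 2/5*2/5, 2/5 + 2/5*4/5) = [14/25, 18/25)
  'b': [2/5 + 2/5*4/5, 2/5 + 2/5*1/1) = [18/25, 4/5)
  emit 'a', narrow to [2/5, 14/25)
Step 3: interval [2/5, 14/25), width = 14/25 - 2/5 = 4/25
  'a': [2/5 + 4/25*0/1, 2/5 + 4/25*2/5) = [2/5, 58/125) <- contains code 54/125
  'e': [2/5 + 4/25*2/5, 2/5 + 4/25*4/5) = [58/125, 66/125)
  'b': [2/5 + 4/25*4/5, 2/5 + 4/25*1/1) = [66/125, 14/25)
  emit 'a', narrow to [2/5, 58/125)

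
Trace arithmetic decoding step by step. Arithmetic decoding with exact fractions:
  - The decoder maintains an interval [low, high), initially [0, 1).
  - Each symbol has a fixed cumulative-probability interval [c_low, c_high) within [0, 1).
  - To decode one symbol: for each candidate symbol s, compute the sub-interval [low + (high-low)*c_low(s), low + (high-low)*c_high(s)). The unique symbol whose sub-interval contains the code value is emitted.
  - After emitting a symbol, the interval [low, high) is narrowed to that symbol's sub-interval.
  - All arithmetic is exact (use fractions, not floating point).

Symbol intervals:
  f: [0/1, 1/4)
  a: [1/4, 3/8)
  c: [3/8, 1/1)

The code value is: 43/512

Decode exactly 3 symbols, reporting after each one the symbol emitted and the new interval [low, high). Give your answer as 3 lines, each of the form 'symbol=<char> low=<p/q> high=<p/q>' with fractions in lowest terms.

Step 1: interval [0/1, 1/1), width = 1/1 - 0/1 = 1/1
  'f': [0/1 + 1/1*0/1, 0/1 + 1/1*1/4) = [0/1, 1/4) <- contains code 43/512
  'a': [0/1 + 1/1*1/4, 0/1 + 1/1*3/8) = [1/4, 3/8)
  'c': [0/1 + 1/1*3/8, 0/1 + 1/1*1/1) = [3/8, 1/1)
  emit 'f', narrow to [0/1, 1/4)
Step 2: interval [0/1, 1/4), width = 1/4 - 0/1 = 1/4
  'f': [0/1 + 1/4*0/1, 0/1 + 1/4*1/4) = [0/1, 1/16)
  'a': [0/1 + 1/4*1/4, 0/1 + 1/4*3/8) = [1/16, 3/32) <- contains code 43/512
  'c': [0/1 + 1/4*3/8, 0/1 + 1/4*1/1) = [3/32, 1/4)
  emit 'a', narrow to [1/16, 3/32)
Step 3: interval [1/16, 3/32), width = 3/32 - 1/16 = 1/32
  'f': [1/16 + 1/32*0/1, 1/16 + 1/32*1/4) = [1/16, 9/128)
  'a': [1/16 + 1/32*1/4, 1/16 + 1/32*3/8) = [9/128, 19/256)
  'c': [1/16 + 1/32*3/8, 1/16 + 1/32*1/1) = [19/256, 3/32) <- contains code 43/512
  emit 'c', narrow to [19/256, 3/32)

Answer: symbol=f low=0/1 high=1/4
symbol=a low=1/16 high=3/32
symbol=c low=19/256 high=3/32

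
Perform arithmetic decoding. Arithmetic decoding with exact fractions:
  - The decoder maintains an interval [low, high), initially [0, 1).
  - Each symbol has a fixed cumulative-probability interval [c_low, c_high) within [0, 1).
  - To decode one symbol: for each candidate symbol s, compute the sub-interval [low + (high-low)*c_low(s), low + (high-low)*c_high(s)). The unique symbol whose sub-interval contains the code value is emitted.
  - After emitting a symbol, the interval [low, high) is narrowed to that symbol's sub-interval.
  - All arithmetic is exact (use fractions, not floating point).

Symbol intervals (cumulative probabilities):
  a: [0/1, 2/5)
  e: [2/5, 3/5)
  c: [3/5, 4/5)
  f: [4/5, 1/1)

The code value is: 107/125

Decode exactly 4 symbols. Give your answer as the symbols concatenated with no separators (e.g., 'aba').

Answer: face

Derivation:
Step 1: interval [0/1, 1/1), width = 1/1 - 0/1 = 1/1
  'a': [0/1 + 1/1*0/1, 0/1 + 1/1*2/5) = [0/1, 2/5)
  'e': [0/1 + 1/1*2/5, 0/1 + 1/1*3/5) = [2/5, 3/5)
  'c': [0/1 + 1/1*3/5, 0/1 + 1/1*4/5) = [3/5, 4/5)
  'f': [0/1 + 1/1*4/5, 0/1 + 1/1*1/1) = [4/5, 1/1) <- contains code 107/125
  emit 'f', narrow to [4/5, 1/1)
Step 2: interval [4/5, 1/1), width = 1/1 - 4/5 = 1/5
  'a': [4/5 + 1/5*0/1, 4/5 + 1/5*2/5) = [4/5, 22/25) <- contains code 107/125
  'e': [4/5 + 1/5*2/5, 4/5 + 1/5*3/5) = [22/25, 23/25)
  'c': [4/5 + 1/5*3/5, 4/5 + 1/5*4/5) = [23/25, 24/25)
  'f': [4/5 + 1/5*4/5, 4/5 + 1/5*1/1) = [24/25, 1/1)
  emit 'a', narrow to [4/5, 22/25)
Step 3: interval [4/5, 22/25), width = 22/25 - 4/5 = 2/25
  'a': [4/5 + 2/25*0/1, 4/5 + 2/25*2/5) = [4/5, 104/125)
  'e': [4/5 + 2/25*2/5, 4/5 + 2/25*3/5) = [104/125, 106/125)
  'c': [4/5 + 2/25*3/5, 4/5 + 2/25*4/5) = [106/125, 108/125) <- contains code 107/125
  'f': [4/5 + 2/25*4/5, 4/5 + 2/25*1/1) = [108/125, 22/25)
  emit 'c', narrow to [106/125, 108/125)
Step 4: interval [106/125, 108/125), width = 108/125 - 106/125 = 2/125
  'a': [106/125 + 2/125*0/1, 106/125 + 2/125*2/5) = [106/125, 534/625)
  'e': [106/125 + 2/125*2/5, 106/125 + 2/125*3/5) = [534/625, 536/625) <- contains code 107/125
  'c': [106/125 + 2/125*3/5, 106/125 + 2/125*4/5) = [536/625, 538/625)
  'f': [106/125 + 2/125*4/5, 106/125 + 2/125*1/1) = [538/625, 108/125)
  emit 'e', narrow to [534/625, 536/625)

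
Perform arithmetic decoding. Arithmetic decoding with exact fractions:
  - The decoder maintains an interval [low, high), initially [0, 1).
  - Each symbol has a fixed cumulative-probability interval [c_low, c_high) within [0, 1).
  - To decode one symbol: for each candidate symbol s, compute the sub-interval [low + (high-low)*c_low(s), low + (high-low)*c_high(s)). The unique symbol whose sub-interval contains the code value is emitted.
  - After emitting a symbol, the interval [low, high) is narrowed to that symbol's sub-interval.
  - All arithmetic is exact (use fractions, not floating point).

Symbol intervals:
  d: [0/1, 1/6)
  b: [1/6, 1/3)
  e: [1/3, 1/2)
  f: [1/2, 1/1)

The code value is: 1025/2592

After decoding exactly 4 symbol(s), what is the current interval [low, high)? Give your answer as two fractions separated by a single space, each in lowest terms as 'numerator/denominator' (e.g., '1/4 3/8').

Step 1: interval [0/1, 1/1), width = 1/1 - 0/1 = 1/1
  'd': [0/1 + 1/1*0/1, 0/1 + 1/1*1/6) = [0/1, 1/6)
  'b': [0/1 + 1/1*1/6, 0/1 + 1/1*1/3) = [1/6, 1/3)
  'e': [0/1 + 1/1*1/3, 0/1 + 1/1*1/2) = [1/3, 1/2) <- contains code 1025/2592
  'f': [0/1 + 1/1*1/2, 0/1 + 1/1*1/1) = [1/2, 1/1)
  emit 'e', narrow to [1/3, 1/2)
Step 2: interval [1/3, 1/2), width = 1/2 - 1/3 = 1/6
  'd': [1/3 + 1/6*0/1, 1/3 + 1/6*1/6) = [1/3, 13/36)
  'b': [1/3 + 1/6*1/6, 1/3 + 1/6*1/3) = [13/36, 7/18)
  'e': [1/3 + 1/6*1/3, 1/3 + 1/6*1/2) = [7/18, 5/12) <- contains code 1025/2592
  'f': [1/3 + 1/6*1/2, 1/3 + 1/6*1/1) = [5/12, 1/2)
  emit 'e', narrow to [7/18, 5/12)
Step 3: interval [7/18, 5/12), width = 5/12 - 7/18 = 1/36
  'd': [7/18 + 1/36*0/1, 7/18 + 1/36*1/6) = [7/18, 85/216)
  'b': [7/18 + 1/36*1/6, 7/18 + 1/36*1/3) = [85/216, 43/108) <- contains code 1025/2592
  'e': [7/18 + 1/36*1/3, 7/18 + 1/36*1/2) = [43/108, 29/72)
  'f': [7/18 + 1/36*1/2, 7/18 + 1/36*1/1) = [29/72, 5/12)
  emit 'b', narrow to [85/216, 43/108)
Step 4: interval [85/216, 43/108), width = 43/108 - 85/216 = 1/216
  'd': [85/216 + 1/216*0/1, 85/216 + 1/216*1/6) = [85/216, 511/1296)
  'b': [85/216 + 1/216*1/6, 85/216 + 1/216*1/3) = [511/1296, 32/81)
  'e': [85/216 + 1/216*1/3, 85/216 + 1/216*1/2) = [32/81, 19/48) <- contains code 1025/2592
  'f': [85/216 + 1/216*1/2, 85/216 + 1/216*1/1) = [19/48, 43/108)
  emit 'e', narrow to [32/81, 19/48)

Answer: 32/81 19/48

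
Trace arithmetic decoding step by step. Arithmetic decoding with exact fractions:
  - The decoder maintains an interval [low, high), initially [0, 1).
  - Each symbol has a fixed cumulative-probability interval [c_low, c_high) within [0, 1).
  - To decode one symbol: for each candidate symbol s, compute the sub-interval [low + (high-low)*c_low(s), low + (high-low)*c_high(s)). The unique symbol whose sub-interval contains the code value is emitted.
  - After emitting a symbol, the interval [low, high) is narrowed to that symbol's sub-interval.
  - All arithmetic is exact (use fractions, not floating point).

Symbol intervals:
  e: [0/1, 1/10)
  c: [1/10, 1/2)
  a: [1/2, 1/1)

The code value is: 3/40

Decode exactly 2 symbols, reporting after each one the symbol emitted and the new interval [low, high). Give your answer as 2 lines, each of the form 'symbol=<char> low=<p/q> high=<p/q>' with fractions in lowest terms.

Step 1: interval [0/1, 1/1), width = 1/1 - 0/1 = 1/1
  'e': [0/1 + 1/1*0/1, 0/1 + 1/1*1/10) = [0/1, 1/10) <- contains code 3/40
  'c': [0/1 + 1/1*1/10, 0/1 + 1/1*1/2) = [1/10, 1/2)
  'a': [0/1 + 1/1*1/2, 0/1 + 1/1*1/1) = [1/2, 1/1)
  emit 'e', narrow to [0/1, 1/10)
Step 2: interval [0/1, 1/10), width = 1/10 - 0/1 = 1/10
  'e': [0/1 + 1/10*0/1, 0/1 + 1/10*1/10) = [0/1, 1/100)
  'c': [0/1 + 1/10*1/10, 0/1 + 1/10*1/2) = [1/100, 1/20)
  'a': [0/1 + 1/10*1/2, 0/1 + 1/10*1/1) = [1/20, 1/10) <- contains code 3/40
  emit 'a', narrow to [1/20, 1/10)

Answer: symbol=e low=0/1 high=1/10
symbol=a low=1/20 high=1/10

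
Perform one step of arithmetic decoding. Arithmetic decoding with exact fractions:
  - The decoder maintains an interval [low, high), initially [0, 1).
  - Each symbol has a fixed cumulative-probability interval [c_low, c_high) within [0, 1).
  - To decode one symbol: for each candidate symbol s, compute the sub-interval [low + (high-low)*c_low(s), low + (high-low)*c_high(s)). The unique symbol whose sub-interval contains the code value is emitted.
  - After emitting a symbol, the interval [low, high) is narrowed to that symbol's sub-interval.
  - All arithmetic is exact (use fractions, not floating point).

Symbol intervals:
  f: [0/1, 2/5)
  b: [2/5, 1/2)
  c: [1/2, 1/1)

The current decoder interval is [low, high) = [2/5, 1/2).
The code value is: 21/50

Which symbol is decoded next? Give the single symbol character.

Answer: f

Derivation:
Interval width = high − low = 1/2 − 2/5 = 1/10
Scaled code = (code − low) / width = (21/50 − 2/5) / 1/10 = 1/5
  f: [0/1, 2/5) ← scaled code falls here ✓
  b: [2/5, 1/2) 
  c: [1/2, 1/1) 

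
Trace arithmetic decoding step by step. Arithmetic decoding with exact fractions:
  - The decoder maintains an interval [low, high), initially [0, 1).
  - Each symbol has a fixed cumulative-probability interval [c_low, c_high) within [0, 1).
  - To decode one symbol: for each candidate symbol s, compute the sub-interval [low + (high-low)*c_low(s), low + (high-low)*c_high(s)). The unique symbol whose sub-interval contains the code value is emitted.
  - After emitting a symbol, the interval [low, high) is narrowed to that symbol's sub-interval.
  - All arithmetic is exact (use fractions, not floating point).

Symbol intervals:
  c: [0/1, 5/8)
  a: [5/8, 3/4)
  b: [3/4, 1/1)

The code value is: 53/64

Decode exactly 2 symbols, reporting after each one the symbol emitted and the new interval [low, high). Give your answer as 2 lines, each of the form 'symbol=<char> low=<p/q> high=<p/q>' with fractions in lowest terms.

Answer: symbol=b low=3/4 high=1/1
symbol=c low=3/4 high=29/32

Derivation:
Step 1: interval [0/1, 1/1), width = 1/1 - 0/1 = 1/1
  'c': [0/1 + 1/1*0/1, 0/1 + 1/1*5/8) = [0/1, 5/8)
  'a': [0/1 + 1/1*5/8, 0/1 + 1/1*3/4) = [5/8, 3/4)
  'b': [0/1 + 1/1*3/4, 0/1 + 1/1*1/1) = [3/4, 1/1) <- contains code 53/64
  emit 'b', narrow to [3/4, 1/1)
Step 2: interval [3/4, 1/1), width = 1/1 - 3/4 = 1/4
  'c': [3/4 + 1/4*0/1, 3/4 + 1/4*5/8) = [3/4, 29/32) <- contains code 53/64
  'a': [3/4 + 1/4*5/8, 3/4 + 1/4*3/4) = [29/32, 15/16)
  'b': [3/4 + 1/4*3/4, 3/4 + 1/4*1/1) = [15/16, 1/1)
  emit 'c', narrow to [3/4, 29/32)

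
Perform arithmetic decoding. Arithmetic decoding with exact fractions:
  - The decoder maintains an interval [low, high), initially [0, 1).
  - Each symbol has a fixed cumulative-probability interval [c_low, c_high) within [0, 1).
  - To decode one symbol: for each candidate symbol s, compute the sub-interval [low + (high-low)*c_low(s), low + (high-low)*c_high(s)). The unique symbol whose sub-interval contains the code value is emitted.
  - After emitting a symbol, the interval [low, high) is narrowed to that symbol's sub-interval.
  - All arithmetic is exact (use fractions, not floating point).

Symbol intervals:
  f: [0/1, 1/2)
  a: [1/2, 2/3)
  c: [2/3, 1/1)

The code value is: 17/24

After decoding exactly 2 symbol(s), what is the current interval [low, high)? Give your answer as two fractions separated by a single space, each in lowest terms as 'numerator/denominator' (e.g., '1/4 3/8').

Step 1: interval [0/1, 1/1), width = 1/1 - 0/1 = 1/1
  'f': [0/1 + 1/1*0/1, 0/1 + 1/1*1/2) = [0/1, 1/2)
  'a': [0/1 + 1/1*1/2, 0/1 + 1/1*2/3) = [1/2, 2/3)
  'c': [0/1 + 1/1*2/3, 0/1 + 1/1*1/1) = [2/3, 1/1) <- contains code 17/24
  emit 'c', narrow to [2/3, 1/1)
Step 2: interval [2/3, 1/1), width = 1/1 - 2/3 = 1/3
  'f': [2/3 + 1/3*0/1, 2/3 + 1/3*1/2) = [2/3, 5/6) <- contains code 17/24
  'a': [2/3 + 1/3*1/2, 2/3 + 1/3*2/3) = [5/6, 8/9)
  'c': [2/3 + 1/3*2/3, 2/3 + 1/3*1/1) = [8/9, 1/1)
  emit 'f', narrow to [2/3, 5/6)

Answer: 2/3 5/6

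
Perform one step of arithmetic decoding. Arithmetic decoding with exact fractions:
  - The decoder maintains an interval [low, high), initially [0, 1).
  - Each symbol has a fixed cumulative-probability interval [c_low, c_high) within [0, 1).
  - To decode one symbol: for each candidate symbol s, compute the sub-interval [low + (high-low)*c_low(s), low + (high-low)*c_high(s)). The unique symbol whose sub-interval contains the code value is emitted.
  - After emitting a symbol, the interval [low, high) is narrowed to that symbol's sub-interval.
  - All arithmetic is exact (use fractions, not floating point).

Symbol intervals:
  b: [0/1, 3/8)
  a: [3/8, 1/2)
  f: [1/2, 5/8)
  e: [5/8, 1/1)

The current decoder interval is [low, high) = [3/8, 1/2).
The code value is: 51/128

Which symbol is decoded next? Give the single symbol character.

Interval width = high − low = 1/2 − 3/8 = 1/8
Scaled code = (code − low) / width = (51/128 − 3/8) / 1/8 = 3/16
  b: [0/1, 3/8) ← scaled code falls here ✓
  a: [3/8, 1/2) 
  f: [1/2, 5/8) 
  e: [5/8, 1/1) 

Answer: b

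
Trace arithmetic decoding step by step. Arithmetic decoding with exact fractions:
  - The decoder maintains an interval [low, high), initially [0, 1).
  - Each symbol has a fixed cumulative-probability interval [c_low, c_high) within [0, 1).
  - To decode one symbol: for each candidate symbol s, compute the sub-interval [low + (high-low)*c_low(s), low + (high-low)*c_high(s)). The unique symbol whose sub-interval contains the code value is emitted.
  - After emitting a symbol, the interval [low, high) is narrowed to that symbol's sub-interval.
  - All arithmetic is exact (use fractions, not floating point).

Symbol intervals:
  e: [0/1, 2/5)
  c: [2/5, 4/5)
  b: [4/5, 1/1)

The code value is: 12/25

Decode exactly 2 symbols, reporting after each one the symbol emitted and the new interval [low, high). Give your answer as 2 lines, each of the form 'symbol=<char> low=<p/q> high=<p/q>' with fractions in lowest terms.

Step 1: interval [0/1, 1/1), width = 1/1 - 0/1 = 1/1
  'e': [0/1 + 1/1*0/1, 0/1 + 1/1*2/5) = [0/1, 2/5)
  'c': [0/1 + 1/1*2/5, 0/1 + 1/1*4/5) = [2/5, 4/5) <- contains code 12/25
  'b': [0/1 + 1/1*4/5, 0/1 + 1/1*1/1) = [4/5, 1/1)
  emit 'c', narrow to [2/5, 4/5)
Step 2: interval [2/5, 4/5), width = 4/5 - 2/5 = 2/5
  'e': [2/5 + 2/5*0/1, 2/5 + 2/5*2/5) = [2/5, 14/25) <- contains code 12/25
  'c': [2/5 + 2/5*2/5, 2/5 + 2/5*4/5) = [14/25, 18/25)
  'b': [2/5 + 2/5*4/5, 2/5 + 2/5*1/1) = [18/25, 4/5)
  emit 'e', narrow to [2/5, 14/25)

Answer: symbol=c low=2/5 high=4/5
symbol=e low=2/5 high=14/25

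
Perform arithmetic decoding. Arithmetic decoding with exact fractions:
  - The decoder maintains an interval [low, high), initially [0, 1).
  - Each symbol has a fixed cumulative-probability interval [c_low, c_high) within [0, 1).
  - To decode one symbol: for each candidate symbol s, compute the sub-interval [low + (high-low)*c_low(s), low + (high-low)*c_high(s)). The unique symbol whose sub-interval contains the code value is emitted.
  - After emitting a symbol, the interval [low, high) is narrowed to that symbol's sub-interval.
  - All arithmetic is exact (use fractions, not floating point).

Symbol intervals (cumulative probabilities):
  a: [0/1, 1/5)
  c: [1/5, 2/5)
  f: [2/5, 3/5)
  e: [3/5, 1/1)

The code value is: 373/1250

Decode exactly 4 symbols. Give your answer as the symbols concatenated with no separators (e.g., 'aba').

Step 1: interval [0/1, 1/1), width = 1/1 - 0/1 = 1/1
  'a': [0/1 + 1/1*0/1, 0/1 + 1/1*1/5) = [0/1, 1/5)
  'c': [0/1 + 1/1*1/5, 0/1 + 1/1*2/5) = [1/5, 2/5) <- contains code 373/1250
  'f': [0/1 + 1/1*2/5, 0/1 + 1/1*3/5) = [2/5, 3/5)
  'e': [0/1 + 1/1*3/5, 0/1 + 1/1*1/1) = [3/5, 1/1)
  emit 'c', narrow to [1/5, 2/5)
Step 2: interval [1/5, 2/5), width = 2/5 - 1/5 = 1/5
  'a': [1/5 + 1/5*0/1, 1/5 + 1/5*1/5) = [1/5, 6/25)
  'c': [1/5 + 1/5*1/5, 1/5 + 1/5*2/5) = [6/25, 7/25)
  'f': [1/5 + 1/5*2/5, 1/5 + 1/5*3/5) = [7/25, 8/25) <- contains code 373/1250
  'e': [1/5 + 1/5*3/5, 1/5 + 1/5*1/1) = [8/25, 2/5)
  emit 'f', narrow to [7/25, 8/25)
Step 3: interval [7/25, 8/25), width = 8/25 - 7/25 = 1/25
  'a': [7/25 + 1/25*0/1, 7/25 + 1/25*1/5) = [7/25, 36/125)
  'c': [7/25 + 1/25*1/5, 7/25 + 1/25*2/5) = [36/125, 37/125)
  'f': [7/25 + 1/25*2/5, 7/25 + 1/25*3/5) = [37/125, 38/125) <- contains code 373/1250
  'e': [7/25 + 1/25*3/5, 7/25 + 1/25*1/1) = [38/125, 8/25)
  emit 'f', narrow to [37/125, 38/125)
Step 4: interval [37/125, 38/125), width = 38/125 - 37/125 = 1/125
  'a': [37/125 + 1/125*0/1, 37/125 + 1/125*1/5) = [37/125, 186/625)
  'c': [37/125 + 1/125*1/5, 37/125 + 1/125*2/5) = [186/625, 187/625) <- contains code 373/1250
  'f': [37/125 + 1/125*2/5, 37/125 + 1/125*3/5) = [187/625, 188/625)
  'e': [37/125 + 1/125*3/5, 37/125 + 1/125*1/1) = [188/625, 38/125)
  emit 'c', narrow to [186/625, 187/625)

Answer: cffc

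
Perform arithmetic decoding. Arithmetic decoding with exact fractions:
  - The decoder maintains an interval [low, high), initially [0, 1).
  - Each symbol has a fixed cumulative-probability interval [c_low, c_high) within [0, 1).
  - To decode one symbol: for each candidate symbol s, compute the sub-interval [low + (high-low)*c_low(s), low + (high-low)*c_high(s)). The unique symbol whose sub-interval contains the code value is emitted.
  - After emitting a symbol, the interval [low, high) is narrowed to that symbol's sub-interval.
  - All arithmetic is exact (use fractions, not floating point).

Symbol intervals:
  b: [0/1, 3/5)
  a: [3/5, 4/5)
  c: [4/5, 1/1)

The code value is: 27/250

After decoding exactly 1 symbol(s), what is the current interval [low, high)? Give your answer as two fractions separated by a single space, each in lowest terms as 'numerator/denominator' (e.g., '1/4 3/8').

Answer: 0/1 3/5

Derivation:
Step 1: interval [0/1, 1/1), width = 1/1 - 0/1 = 1/1
  'b': [0/1 + 1/1*0/1, 0/1 + 1/1*3/5) = [0/1, 3/5) <- contains code 27/250
  'a': [0/1 + 1/1*3/5, 0/1 + 1/1*4/5) = [3/5, 4/5)
  'c': [0/1 + 1/1*4/5, 0/1 + 1/1*1/1) = [4/5, 1/1)
  emit 'b', narrow to [0/1, 3/5)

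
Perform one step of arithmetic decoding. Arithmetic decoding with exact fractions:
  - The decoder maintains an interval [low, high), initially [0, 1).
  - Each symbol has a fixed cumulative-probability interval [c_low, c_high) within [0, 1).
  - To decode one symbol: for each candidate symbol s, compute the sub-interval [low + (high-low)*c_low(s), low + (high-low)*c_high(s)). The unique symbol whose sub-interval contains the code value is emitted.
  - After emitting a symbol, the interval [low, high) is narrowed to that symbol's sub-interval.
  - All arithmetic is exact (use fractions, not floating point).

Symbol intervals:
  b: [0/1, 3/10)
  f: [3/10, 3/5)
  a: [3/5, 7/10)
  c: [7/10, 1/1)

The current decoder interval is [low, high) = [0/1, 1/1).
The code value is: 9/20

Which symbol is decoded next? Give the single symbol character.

Answer: f

Derivation:
Interval width = high − low = 1/1 − 0/1 = 1/1
Scaled code = (code − low) / width = (9/20 − 0/1) / 1/1 = 9/20
  b: [0/1, 3/10) 
  f: [3/10, 3/5) ← scaled code falls here ✓
  a: [3/5, 7/10) 
  c: [7/10, 1/1) 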